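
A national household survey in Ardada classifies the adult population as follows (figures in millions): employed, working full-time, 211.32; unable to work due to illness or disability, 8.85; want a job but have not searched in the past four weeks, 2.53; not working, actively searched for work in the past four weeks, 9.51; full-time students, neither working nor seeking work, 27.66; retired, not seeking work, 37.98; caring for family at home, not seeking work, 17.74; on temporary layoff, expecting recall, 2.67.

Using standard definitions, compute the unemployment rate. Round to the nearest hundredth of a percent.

Unemployment rate ≈ 5.45%.

Employed = 211.32 million.
Unemployed = 9.51 + 2.67 = 12.18 million (jobless and actively searching, or on temporary layoff).
Labor force = 211.32 + 12.18 = 223.50 million.
Unemployment rate = 12.18 / 223.50 = 5.45%.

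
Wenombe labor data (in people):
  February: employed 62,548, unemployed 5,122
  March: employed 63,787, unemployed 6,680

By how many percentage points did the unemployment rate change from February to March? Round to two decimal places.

February: labor force = 62,548 + 5,122 = 67,670; u = 5,122/67,670 = 7.57%.
March: labor force = 63,787 + 6,680 = 70,467; u = 6,680/70,467 = 9.48%.
Change = 9.48% − 7.57% = +1.91 pp.

The unemployment rate changed by +1.91 percentage points.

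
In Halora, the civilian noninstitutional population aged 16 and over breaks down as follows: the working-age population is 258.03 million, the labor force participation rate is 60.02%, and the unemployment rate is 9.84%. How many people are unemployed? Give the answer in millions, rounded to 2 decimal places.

Labor force = 0.6002 × 258.03 = 154.87 million.
Unemployed = 0.0984 × 154.87 ≈ 15.24 million.

About 15.24 million are unemployed.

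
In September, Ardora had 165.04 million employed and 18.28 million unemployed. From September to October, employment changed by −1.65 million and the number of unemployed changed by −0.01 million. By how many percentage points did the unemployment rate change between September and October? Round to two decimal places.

The unemployment rate changed by +0.09 percentage points.

September: labor force = 165.04 + 18.28 = 183.32; u = 18.28/183.32 = 9.97%.
October: labor force = 163.39 + 18.27 = 181.66; u = 18.27/181.66 = 10.06%.
Change = 10.06% − 9.97% = +0.09 pp.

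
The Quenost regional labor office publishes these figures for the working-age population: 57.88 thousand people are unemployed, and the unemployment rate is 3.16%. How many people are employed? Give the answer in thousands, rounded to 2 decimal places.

About 1,773.77 thousand are employed.

Labor force = U / u = 57.88 / 0.0316 ≈ 1,831.65 thousand.
Employed = labor force − unemployed = 1,831.65 − 57.88 = 1,773.77 thousand.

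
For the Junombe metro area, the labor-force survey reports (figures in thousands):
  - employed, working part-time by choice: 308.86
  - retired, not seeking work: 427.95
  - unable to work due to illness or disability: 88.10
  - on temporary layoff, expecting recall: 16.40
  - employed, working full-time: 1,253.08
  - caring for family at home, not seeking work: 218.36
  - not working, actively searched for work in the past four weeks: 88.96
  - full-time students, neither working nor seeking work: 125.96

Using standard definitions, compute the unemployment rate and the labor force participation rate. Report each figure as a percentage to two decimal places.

Employed = 308.86 + 1,253.08 = 1,561.94 thousand.
Unemployed = 16.40 + 88.96 = 105.36 thousand (jobless and actively searching, or on temporary layoff).
Labor force = 1,561.94 + 105.36 = 1,667.30 thousand.
Not in labor force = 427.95 + 88.10 + 218.36 + 125.96 = 860.37 thousand (those not working and not actively searching are outside the labor force).
Civilian working-age population = 1,667.30 + 860.37 = 2,527.67 thousand.
Unemployment rate = 105.36 / 1,667.30 = 6.32%.
Labor force participation rate = 1,667.30 / 2,527.67 = 65.96%.

Unemployment rate ≈ 6.32%; labor force participation rate ≈ 65.96%.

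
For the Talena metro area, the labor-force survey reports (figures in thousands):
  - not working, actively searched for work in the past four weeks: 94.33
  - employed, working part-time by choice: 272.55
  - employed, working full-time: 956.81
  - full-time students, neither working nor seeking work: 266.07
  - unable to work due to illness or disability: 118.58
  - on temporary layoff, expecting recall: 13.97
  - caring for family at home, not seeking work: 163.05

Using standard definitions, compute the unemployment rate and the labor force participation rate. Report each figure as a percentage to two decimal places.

Unemployment rate ≈ 8.10%; labor force participation rate ≈ 70.95%.

Employed = 272.55 + 956.81 = 1,229.36 thousand.
Unemployed = 94.33 + 13.97 = 108.30 thousand (jobless and actively searching, or on temporary layoff).
Labor force = 1,229.36 + 108.30 = 1,337.66 thousand.
Not in labor force = 266.07 + 118.58 + 163.05 = 547.70 thousand (those not working and not actively searching are outside the labor force).
Civilian working-age population = 1,337.66 + 547.70 = 1,885.36 thousand.
Unemployment rate = 108.30 / 1,337.66 = 8.10%.
Labor force participation rate = 1,337.66 / 1,885.36 = 70.95%.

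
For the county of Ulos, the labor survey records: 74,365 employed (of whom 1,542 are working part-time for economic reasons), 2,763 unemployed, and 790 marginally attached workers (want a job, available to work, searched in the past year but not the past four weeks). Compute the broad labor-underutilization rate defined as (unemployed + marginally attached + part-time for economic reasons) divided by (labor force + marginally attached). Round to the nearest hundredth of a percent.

Labor force = 74,365 + 2,763 = 77,128.
Numerator = 2,763 + 790 + 1,542 = 5,095.
Denominator = 77,128 + 790 = 77,918.
Broad rate = 5,095 / 77,918 = 6.54%.

Broad underutilization rate ≈ 6.54%.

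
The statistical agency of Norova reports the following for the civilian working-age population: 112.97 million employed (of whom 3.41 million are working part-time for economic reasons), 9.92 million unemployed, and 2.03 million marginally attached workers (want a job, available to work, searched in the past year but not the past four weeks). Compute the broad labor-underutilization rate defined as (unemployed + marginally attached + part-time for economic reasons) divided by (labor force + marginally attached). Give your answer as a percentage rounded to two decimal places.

Broad underutilization rate ≈ 12.30%.

Labor force = 112.97 + 9.92 = 122.89 million.
Numerator = 9.92 + 2.03 + 3.41 = 15.36 million.
Denominator = 122.89 + 2.03 = 124.92 million.
Broad rate = 15.36 / 124.92 = 12.30%.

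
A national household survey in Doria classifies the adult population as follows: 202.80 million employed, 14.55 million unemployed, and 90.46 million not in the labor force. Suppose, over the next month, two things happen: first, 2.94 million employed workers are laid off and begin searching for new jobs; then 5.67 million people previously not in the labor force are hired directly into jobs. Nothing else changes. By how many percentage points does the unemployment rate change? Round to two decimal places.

The unemployment rate changes by +1.15 percentage points.

Initially, labor force = 202.80 + 14.55 = 217.35 million, so u = 14.55/217.35 = 6.69%.
After the first change, employed falls and unemployed rises by 2.94; labor force unchanged → E = 199.86, U = 17.49, labor force = 217.35 million.
After the second change, employed and labor force both rise by 5.67; unemployed unchanged → E = 205.53, U = 17.49, labor force = 223.02 million.
New unemployment rate = 17.49 / 223.02 = 7.84%.
Change = 7.84% − 6.69% = +1.15 percentage points.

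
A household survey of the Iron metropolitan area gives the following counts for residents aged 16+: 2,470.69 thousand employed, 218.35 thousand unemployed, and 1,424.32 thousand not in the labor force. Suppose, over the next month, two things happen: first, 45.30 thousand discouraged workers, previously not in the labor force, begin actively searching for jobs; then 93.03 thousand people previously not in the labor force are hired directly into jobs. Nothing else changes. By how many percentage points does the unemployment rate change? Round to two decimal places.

Initially, labor force = 2,470.69 + 218.35 = 2,689.04 thousand, so u = 218.35/2,689.04 = 8.12%.
After the first change, unemployed and labor force both rise by 45.30 → E = 2,470.69, U = 263.65, labor force = 2,734.34 thousand.
After the second change, employed and labor force both rise by 93.03; unemployed unchanged → E = 2,563.72, U = 263.65, labor force = 2,827.37 thousand.
New unemployment rate = 263.65 / 2,827.37 = 9.32%.
Change = 9.32% − 8.12% = +1.20 percentage points.

The unemployment rate changes by +1.20 percentage points.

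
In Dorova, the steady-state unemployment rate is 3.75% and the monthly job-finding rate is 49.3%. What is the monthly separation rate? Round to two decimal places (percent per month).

Separation rate ≈ 1.92% per month.

From u* = s/(s+f): s = u·f/(1−u).
s = 0.0375 × 49.3 / (1 − 0.0375) = 1.8487 / 0.9625 ≈ 1.92% per month.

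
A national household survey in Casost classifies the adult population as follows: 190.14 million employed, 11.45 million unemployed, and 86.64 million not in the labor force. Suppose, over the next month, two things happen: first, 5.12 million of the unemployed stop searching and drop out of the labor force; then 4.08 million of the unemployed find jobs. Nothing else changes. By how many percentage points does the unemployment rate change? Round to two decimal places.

Initially, labor force = 190.14 + 11.45 = 201.59 million, so u = 11.45/201.59 = 5.68%.
After the first change, unemployed and labor force both fall by 5.12 → E = 190.14, U = 6.33, labor force = 196.47 million.
After the second change, unemployed falls and employed rises by 4.08; labor force unchanged → E = 194.22, U = 2.25, labor force = 196.47 million.
New unemployment rate = 2.25 / 196.47 = 1.15%.
Change = 1.15% − 5.68% = −4.53 percentage points.

The unemployment rate changes by −4.53 percentage points.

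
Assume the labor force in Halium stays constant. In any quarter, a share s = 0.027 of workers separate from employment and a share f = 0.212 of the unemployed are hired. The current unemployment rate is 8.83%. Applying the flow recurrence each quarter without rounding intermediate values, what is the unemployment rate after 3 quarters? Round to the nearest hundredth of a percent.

Unemployment rate after three quarters ≈ 10.21%.

With a fixed labor force, u_{t+1} = u_t + s·(1−u_t) − f·u_t = u_t·(1−s−f) + s.
Here 1−s−f = 0.761 and s = 0.027.
u_1 = 0.088300 × 0.761 + 0.027 = 0.094196.
u_2 = 0.094196 × 0.761 + 0.027 = 0.098683.
u_3 = 0.098683 × 0.761 + 0.027 = 0.102098.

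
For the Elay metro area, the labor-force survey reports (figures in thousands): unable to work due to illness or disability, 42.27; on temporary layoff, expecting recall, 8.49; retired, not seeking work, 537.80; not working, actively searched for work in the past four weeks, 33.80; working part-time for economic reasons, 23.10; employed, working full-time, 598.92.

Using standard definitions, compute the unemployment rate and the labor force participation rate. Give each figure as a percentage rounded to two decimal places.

Employed = 23.10 + 598.92 = 622.02 thousand (anyone who worked, including part-time for economic reasons, counts as employed).
Unemployed = 8.49 + 33.80 = 42.29 thousand (jobless and actively searching, or on temporary layoff).
Labor force = 622.02 + 42.29 = 664.31 thousand.
Not in labor force = 42.27 + 537.80 = 580.07 thousand (those not working and not actively searching are outside the labor force).
Civilian working-age population = 664.31 + 580.07 = 1,244.38 thousand.
Unemployment rate = 42.29 / 664.31 = 6.37%.
Labor force participation rate = 664.31 / 1,244.38 = 53.38%.

Unemployment rate ≈ 6.37%; labor force participation rate ≈ 53.38%.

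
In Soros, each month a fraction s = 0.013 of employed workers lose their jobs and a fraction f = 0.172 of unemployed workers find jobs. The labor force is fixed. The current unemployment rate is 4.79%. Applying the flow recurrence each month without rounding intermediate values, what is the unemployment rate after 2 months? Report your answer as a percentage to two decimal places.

Unemployment rate after two months ≈ 5.54%.

With a fixed labor force, u_{t+1} = u_t + s·(1−u_t) − f·u_t = u_t·(1−s−f) + s.
Here 1−s−f = 0.815 and s = 0.013.
u_1 = 0.047900 × 0.815 + 0.013 = 0.052038.
u_2 = 0.052038 × 0.815 + 0.013 = 0.055411.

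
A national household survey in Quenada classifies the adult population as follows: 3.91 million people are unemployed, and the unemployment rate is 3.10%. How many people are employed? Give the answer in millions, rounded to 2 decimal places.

About 122.22 million are employed.

Labor force = U / u = 3.91 / 0.0310 ≈ 126.13 million.
Employed = labor force − unemployed = 126.13 − 3.91 = 122.22 million.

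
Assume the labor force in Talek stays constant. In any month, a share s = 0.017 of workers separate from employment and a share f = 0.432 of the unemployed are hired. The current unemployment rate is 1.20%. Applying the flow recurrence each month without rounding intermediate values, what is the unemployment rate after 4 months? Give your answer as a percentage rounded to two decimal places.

With a fixed labor force, u_{t+1} = u_t + s·(1−u_t) − f·u_t = u_t·(1−s−f) + s.
Here 1−s−f = 0.551 and s = 0.017.
u_1 = 0.012000 × 0.551 + 0.017 = 0.023612.
u_2 = 0.023612 × 0.551 + 0.017 = 0.030010.
u_3 = 0.030010 × 0.551 + 0.017 = 0.033536.
u_4 = 0.033536 × 0.551 + 0.017 = 0.035478.

Unemployment rate after four months ≈ 3.55%.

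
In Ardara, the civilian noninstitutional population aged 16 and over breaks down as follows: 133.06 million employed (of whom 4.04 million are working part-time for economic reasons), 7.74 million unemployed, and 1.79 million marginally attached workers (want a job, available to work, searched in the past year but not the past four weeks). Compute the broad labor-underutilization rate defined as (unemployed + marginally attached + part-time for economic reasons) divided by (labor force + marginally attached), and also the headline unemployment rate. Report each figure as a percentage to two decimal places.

Broad underutilization rate ≈ 9.52%; headline unemployment rate ≈ 5.50%.

Labor force = 133.06 + 7.74 = 140.80 million.
Numerator = 7.74 + 1.79 + 4.04 = 13.57 million.
Denominator = 140.80 + 1.79 = 142.59 million.
Broad rate = 13.57 / 142.59 = 9.52%.
Headline unemployment rate = 7.74 / 140.80 = 5.50%.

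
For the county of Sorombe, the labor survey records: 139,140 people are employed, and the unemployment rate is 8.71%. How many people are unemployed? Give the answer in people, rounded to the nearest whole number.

Let U be the number unemployed. The labor force is E + U, and U/(E+U) = 0.0871.
So U = 0.0871 × 139,140 / (1 − 0.0871) = 12119.09 / 0.9129 ≈ 13,275.

About 13,275 are unemployed.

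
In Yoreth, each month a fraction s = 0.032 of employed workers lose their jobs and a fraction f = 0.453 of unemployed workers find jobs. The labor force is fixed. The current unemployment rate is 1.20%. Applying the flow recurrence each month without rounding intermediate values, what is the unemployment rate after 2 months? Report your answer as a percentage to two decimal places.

Unemployment rate after two months ≈ 5.17%.

With a fixed labor force, u_{t+1} = u_t + s·(1−u_t) − f·u_t = u_t·(1−s−f) + s.
Here 1−s−f = 0.515 and s = 0.032.
u_1 = 0.012000 × 0.515 + 0.032 = 0.038180.
u_2 = 0.038180 × 0.515 + 0.032 = 0.051663.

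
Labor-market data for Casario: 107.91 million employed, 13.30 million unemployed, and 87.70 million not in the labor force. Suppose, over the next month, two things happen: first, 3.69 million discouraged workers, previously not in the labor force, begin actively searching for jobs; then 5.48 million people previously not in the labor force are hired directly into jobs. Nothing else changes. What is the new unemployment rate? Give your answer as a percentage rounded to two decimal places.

New unemployment rate ≈ 13.03%.

Initially, labor force = 107.91 + 13.30 = 121.21 million, so u = 13.30/121.21 = 10.97%.
After the first change, unemployed and labor force both rise by 3.69 → E = 107.91, U = 16.99, labor force = 124.90 million.
After the second change, employed and labor force both rise by 5.48; unemployed unchanged → E = 113.39, U = 16.99, labor force = 130.38 million.
New unemployment rate = 16.99 / 130.38 = 13.03%.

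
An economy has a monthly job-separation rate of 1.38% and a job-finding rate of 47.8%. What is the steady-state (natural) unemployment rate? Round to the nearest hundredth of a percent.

Steady-state unemployment rate ≈ 2.81%.

At steady state the flows balance: s·E = f·U, so U/(E+U) = s/(s+f).
u* = 1.38 / (1.38 + 47.8) = 1.38 / 49.18 = 2.81%.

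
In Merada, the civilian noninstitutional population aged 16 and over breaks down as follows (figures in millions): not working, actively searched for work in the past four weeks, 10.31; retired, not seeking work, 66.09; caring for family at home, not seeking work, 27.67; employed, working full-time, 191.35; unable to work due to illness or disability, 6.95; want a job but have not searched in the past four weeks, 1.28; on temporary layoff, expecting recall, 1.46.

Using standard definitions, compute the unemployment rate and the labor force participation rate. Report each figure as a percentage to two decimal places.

Unemployment rate ≈ 5.79%; labor force participation rate ≈ 66.57%.

Employed = 191.35 million.
Unemployed = 10.31 + 1.46 = 11.77 million (jobless and actively searching, or on temporary layoff).
Labor force = 191.35 + 11.77 = 203.12 million.
Not in labor force = 66.09 + 27.67 + 6.95 + 1.28 = 101.99 million (those not working and not actively searching are outside the labor force — including those who want a job but have given up searching).
Civilian working-age population = 203.12 + 101.99 = 305.11 million.
Unemployment rate = 11.77 / 203.12 = 5.79%.
Labor force participation rate = 203.12 / 305.11 = 66.57%.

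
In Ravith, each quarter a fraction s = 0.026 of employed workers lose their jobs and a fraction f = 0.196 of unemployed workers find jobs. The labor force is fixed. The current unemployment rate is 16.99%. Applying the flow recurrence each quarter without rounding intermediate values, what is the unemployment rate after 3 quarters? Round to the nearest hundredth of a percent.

Unemployment rate after three quarters ≈ 14.20%.

With a fixed labor force, u_{t+1} = u_t + s·(1−u_t) − f·u_t = u_t·(1−s−f) + s.
Here 1−s−f = 0.778 and s = 0.026.
u_1 = 0.169900 × 0.778 + 0.026 = 0.158182.
u_2 = 0.158182 × 0.778 + 0.026 = 0.149066.
u_3 = 0.149066 × 0.778 + 0.026 = 0.141973.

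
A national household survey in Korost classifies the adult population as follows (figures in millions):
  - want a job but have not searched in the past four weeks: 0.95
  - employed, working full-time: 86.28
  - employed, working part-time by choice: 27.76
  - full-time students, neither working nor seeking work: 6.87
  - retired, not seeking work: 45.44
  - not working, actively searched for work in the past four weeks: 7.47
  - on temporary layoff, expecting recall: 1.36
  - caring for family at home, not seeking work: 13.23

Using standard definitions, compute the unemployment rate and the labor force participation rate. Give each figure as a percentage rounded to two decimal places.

Employed = 86.28 + 27.76 = 114.04 million.
Unemployed = 7.47 + 1.36 = 8.83 million (jobless and actively searching, or on temporary layoff).
Labor force = 114.04 + 8.83 = 122.87 million.
Not in labor force = 0.95 + 6.87 + 45.44 + 13.23 = 66.49 million (those not working and not actively searching are outside the labor force — including those who want a job but have given up searching).
Civilian working-age population = 122.87 + 66.49 = 189.36 million.
Unemployment rate = 8.83 / 122.87 = 7.19%.
Labor force participation rate = 122.87 / 189.36 = 64.89%.

Unemployment rate ≈ 7.19%; labor force participation rate ≈ 64.89%.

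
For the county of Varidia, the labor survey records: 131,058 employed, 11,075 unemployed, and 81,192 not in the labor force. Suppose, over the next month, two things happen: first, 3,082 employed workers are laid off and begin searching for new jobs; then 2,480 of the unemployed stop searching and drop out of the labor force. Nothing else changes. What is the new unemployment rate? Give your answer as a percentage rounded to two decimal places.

New unemployment rate ≈ 8.36%.

Initially, labor force = 131,058 + 11,075 = 142,133, so u = 11,075/142,133 = 7.79%.
After the first change, employed falls and unemployed rises by 3,082; labor force unchanged → E = 127,976, U = 14,157, labor force = 142,133.
After the second change, unemployed and labor force both fall by 2,480 → E = 127,976, U = 11,677, labor force = 139,653.
New unemployment rate = 11,677 / 139,653 = 8.36%.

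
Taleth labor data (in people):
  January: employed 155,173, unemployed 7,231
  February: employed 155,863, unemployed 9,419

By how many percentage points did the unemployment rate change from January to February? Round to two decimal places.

The unemployment rate changed by +1.25 percentage points.

January: labor force = 155,173 + 7,231 = 162,404; u = 7,231/162,404 = 4.45%.
February: labor force = 155,863 + 9,419 = 165,282; u = 9,419/165,282 = 5.70%.
Change = 5.70% − 4.45% = +1.25 pp.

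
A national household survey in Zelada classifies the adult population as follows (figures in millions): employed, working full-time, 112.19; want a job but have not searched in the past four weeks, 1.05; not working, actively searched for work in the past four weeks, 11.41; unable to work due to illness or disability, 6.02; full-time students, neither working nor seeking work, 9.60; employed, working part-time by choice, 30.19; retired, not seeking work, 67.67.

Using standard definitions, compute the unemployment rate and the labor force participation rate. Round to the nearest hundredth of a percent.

Employed = 112.19 + 30.19 = 142.38 million.
Unemployed = 11.41 million.
Labor force = 142.38 + 11.41 = 153.79 million.
Not in labor force = 1.05 + 6.02 + 9.60 + 67.67 = 84.34 million (those not working and not actively searching are outside the labor force — including those who want a job but have given up searching).
Civilian working-age population = 153.79 + 84.34 = 238.13 million.
Unemployment rate = 11.41 / 153.79 = 7.42%.
Labor force participation rate = 153.79 / 238.13 = 64.58%.

Unemployment rate ≈ 7.42%; labor force participation rate ≈ 64.58%.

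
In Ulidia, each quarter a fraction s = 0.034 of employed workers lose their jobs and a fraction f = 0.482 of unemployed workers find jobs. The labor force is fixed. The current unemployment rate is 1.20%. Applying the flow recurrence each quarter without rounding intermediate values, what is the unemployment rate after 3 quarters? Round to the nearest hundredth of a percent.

Unemployment rate after three quarters ≈ 5.98%.

With a fixed labor force, u_{t+1} = u_t + s·(1−u_t) − f·u_t = u_t·(1−s−f) + s.
Here 1−s−f = 0.484 and s = 0.034.
u_1 = 0.012000 × 0.484 + 0.034 = 0.039808.
u_2 = 0.039808 × 0.484 + 0.034 = 0.053267.
u_3 = 0.053267 × 0.484 + 0.034 = 0.059781.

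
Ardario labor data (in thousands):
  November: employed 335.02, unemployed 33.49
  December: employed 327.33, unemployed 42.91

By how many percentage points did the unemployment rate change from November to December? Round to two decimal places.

November: labor force = 335.02 + 33.49 = 368.51; u = 33.49/368.51 = 9.09%.
December: labor force = 327.33 + 42.91 = 370.24; u = 42.91/370.24 = 11.59%.
Change = 11.59% − 9.09% = +2.50 pp.

The unemployment rate changed by +2.50 percentage points.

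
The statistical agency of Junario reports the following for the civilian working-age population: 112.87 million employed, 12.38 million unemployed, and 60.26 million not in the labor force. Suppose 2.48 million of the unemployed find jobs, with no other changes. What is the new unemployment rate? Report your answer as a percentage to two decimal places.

New unemployment rate ≈ 7.90%.

Initially, labor force = 112.87 + 12.38 = 125.25 million, so u = 12.38/125.25 = 9.88%.
After the change, unemployed falls and employed rises by 2.48; labor force unchanged → E = 115.35, U = 9.90, labor force = 125.25 million.
New unemployment rate = 9.90 / 125.25 = 7.90%.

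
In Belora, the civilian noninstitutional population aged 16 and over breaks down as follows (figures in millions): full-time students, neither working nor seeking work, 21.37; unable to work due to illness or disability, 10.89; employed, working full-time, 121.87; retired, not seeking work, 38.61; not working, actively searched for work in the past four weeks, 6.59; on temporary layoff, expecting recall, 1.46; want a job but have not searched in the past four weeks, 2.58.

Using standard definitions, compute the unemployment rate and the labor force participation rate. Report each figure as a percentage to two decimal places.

Unemployment rate ≈ 6.20%; labor force participation rate ≈ 63.88%.

Employed = 121.87 million.
Unemployed = 6.59 + 1.46 = 8.05 million (jobless and actively searching, or on temporary layoff).
Labor force = 121.87 + 8.05 = 129.92 million.
Not in labor force = 21.37 + 10.89 + 38.61 + 2.58 = 73.45 million (those not working and not actively searching are outside the labor force — including those who want a job but have given up searching).
Civilian working-age population = 129.92 + 73.45 = 203.37 million.
Unemployment rate = 8.05 / 129.92 = 6.20%.
Labor force participation rate = 129.92 / 203.37 = 63.88%.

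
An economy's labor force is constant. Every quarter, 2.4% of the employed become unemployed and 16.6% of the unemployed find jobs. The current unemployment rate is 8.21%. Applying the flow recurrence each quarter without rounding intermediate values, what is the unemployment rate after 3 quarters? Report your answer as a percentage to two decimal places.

Unemployment rate after three quarters ≈ 10.28%.

With a fixed labor force, u_{t+1} = u_t + s·(1−u_t) − f·u_t = u_t·(1−s−f) + s.
Here 1−s−f = 0.810 and s = 0.024.
u_1 = 0.082100 × 0.810 + 0.024 = 0.090501.
u_2 = 0.090501 × 0.810 + 0.024 = 0.097306.
u_3 = 0.097306 × 0.810 + 0.024 = 0.102818.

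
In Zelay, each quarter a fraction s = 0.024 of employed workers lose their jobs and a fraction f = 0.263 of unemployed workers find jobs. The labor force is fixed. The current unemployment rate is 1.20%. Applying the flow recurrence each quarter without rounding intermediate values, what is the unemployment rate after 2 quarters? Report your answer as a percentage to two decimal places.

With a fixed labor force, u_{t+1} = u_t + s·(1−u_t) − f·u_t = u_t·(1−s−f) + s.
Here 1−s−f = 0.713 and s = 0.024.
u_1 = 0.012000 × 0.713 + 0.024 = 0.032556.
u_2 = 0.032556 × 0.713 + 0.024 = 0.047212.

Unemployment rate after two quarters ≈ 4.72%.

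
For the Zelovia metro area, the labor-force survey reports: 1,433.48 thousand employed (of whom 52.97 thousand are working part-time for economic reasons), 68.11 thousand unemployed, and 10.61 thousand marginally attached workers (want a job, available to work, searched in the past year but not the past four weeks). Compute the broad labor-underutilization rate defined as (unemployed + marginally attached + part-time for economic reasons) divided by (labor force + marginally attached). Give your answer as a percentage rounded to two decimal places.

Labor force = 1,433.48 + 68.11 = 1,501.59 thousand.
Numerator = 68.11 + 10.61 + 52.97 = 131.69 thousand.
Denominator = 1,501.59 + 10.61 = 1,512.20 thousand.
Broad rate = 131.69 / 1,512.20 = 8.71%.

Broad underutilization rate ≈ 8.71%.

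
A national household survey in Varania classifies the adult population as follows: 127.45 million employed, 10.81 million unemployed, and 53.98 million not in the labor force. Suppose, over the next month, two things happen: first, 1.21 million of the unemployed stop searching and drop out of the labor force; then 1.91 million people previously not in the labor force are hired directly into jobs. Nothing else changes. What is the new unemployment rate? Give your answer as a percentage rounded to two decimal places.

New unemployment rate ≈ 6.91%.

Initially, labor force = 127.45 + 10.81 = 138.26 million, so u = 10.81/138.26 = 7.82%.
After the first change, unemployed and labor force both fall by 1.21 → E = 127.45, U = 9.60, labor force = 137.05 million.
After the second change, employed and labor force both rise by 1.91; unemployed unchanged → E = 129.36, U = 9.60, labor force = 138.96 million.
New unemployment rate = 9.60 / 138.96 = 6.91%.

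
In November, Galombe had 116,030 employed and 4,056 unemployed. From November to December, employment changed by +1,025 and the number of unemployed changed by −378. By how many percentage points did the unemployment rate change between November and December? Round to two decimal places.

November: labor force = 116,030 + 4,056 = 120,086; u = 4,056/120,086 = 3.38%.
December: labor force = 117,055 + 3,678 = 120,733; u = 3,678/120,733 = 3.05%.
Change = 3.05% − 3.38% = −0.33 pp.

The unemployment rate changed by −0.33 percentage points.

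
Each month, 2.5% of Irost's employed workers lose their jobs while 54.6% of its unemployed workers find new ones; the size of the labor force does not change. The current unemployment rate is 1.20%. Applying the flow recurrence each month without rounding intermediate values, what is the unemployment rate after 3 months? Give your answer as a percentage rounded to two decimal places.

Unemployment rate after three months ≈ 4.13%.

With a fixed labor force, u_{t+1} = u_t + s·(1−u_t) − f·u_t = u_t·(1−s−f) + s.
Here 1−s−f = 0.429 and s = 0.025.
u_1 = 0.012000 × 0.429 + 0.025 = 0.030148.
u_2 = 0.030148 × 0.429 + 0.025 = 0.037933.
u_3 = 0.037933 × 0.429 + 0.025 = 0.041273.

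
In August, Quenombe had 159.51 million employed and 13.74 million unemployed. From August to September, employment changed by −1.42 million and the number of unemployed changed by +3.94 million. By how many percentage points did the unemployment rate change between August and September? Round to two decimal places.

The unemployment rate changed by +2.13 percentage points.

August: labor force = 159.51 + 13.74 = 173.25; u = 13.74/173.25 = 7.93%.
September: labor force = 158.09 + 17.68 = 175.77; u = 17.68/175.77 = 10.06%.
Change = 10.06% − 7.93% = +2.13 pp.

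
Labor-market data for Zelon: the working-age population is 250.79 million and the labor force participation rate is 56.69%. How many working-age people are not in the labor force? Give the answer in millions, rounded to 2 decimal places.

About 108.62 million are not in the labor force.

Share not in the labor force = 1 − 0.5669 = 0.4331.
Not in labor force = 0.4331 × 250.79 ≈ 108.62 million.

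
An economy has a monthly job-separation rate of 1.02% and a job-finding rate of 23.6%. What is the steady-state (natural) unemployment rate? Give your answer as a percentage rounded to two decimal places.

Steady-state unemployment rate ≈ 4.14%.

At steady state the flows balance: s·E = f·U, so U/(E+U) = s/(s+f).
u* = 1.02 / (1.02 + 23.6) = 1.02 / 24.62 = 4.14%.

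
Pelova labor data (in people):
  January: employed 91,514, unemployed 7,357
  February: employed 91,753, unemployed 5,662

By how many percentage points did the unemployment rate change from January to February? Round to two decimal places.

The unemployment rate changed by −1.63 percentage points.

January: labor force = 91,514 + 7,357 = 98,871; u = 7,357/98,871 = 7.44%.
February: labor force = 91,753 + 5,662 = 97,415; u = 5,662/97,415 = 5.81%.
Change = 5.81% − 7.44% = −1.63 pp.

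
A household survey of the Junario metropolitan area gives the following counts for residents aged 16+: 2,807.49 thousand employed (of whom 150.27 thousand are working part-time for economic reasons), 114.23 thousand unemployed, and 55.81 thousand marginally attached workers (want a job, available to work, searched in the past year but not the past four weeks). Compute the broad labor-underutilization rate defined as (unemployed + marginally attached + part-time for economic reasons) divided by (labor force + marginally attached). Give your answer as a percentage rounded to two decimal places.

Broad underutilization rate ≈ 10.76%.

Labor force = 2,807.49 + 114.23 = 2,921.72 thousand.
Numerator = 114.23 + 55.81 + 150.27 = 320.31 thousand.
Denominator = 2,921.72 + 55.81 = 2,977.53 thousand.
Broad rate = 320.31 / 2,977.53 = 10.76%.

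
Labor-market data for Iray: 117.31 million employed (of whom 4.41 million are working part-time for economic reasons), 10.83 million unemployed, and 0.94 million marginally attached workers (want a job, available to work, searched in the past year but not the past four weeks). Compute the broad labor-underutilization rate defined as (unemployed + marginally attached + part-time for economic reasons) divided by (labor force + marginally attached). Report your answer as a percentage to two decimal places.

Labor force = 117.31 + 10.83 = 128.14 million.
Numerator = 10.83 + 0.94 + 4.41 = 16.18 million.
Denominator = 128.14 + 0.94 = 129.08 million.
Broad rate = 16.18 / 129.08 = 12.53%.

Broad underutilization rate ≈ 12.53%.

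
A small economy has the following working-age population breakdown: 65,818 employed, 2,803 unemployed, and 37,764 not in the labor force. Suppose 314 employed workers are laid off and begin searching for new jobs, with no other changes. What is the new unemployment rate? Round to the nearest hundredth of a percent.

New unemployment rate ≈ 4.54%.

Initially, labor force = 65,818 + 2,803 = 68,621, so u = 2,803/68,621 = 4.08%.
After the change, employed falls and unemployed rises by 314; labor force unchanged → E = 65,504, U = 3,117, labor force = 68,621.
New unemployment rate = 3,117 / 68,621 = 4.54%.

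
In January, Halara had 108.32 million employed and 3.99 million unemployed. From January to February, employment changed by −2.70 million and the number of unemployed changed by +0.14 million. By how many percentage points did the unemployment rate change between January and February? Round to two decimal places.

The unemployment rate changed by +0.21 percentage points.

January: labor force = 108.32 + 3.99 = 112.31; u = 3.99/112.31 = 3.55%.
February: labor force = 105.62 + 4.13 = 109.75; u = 4.13/109.75 = 3.76%.
Change = 3.76% − 3.55% = +0.21 pp.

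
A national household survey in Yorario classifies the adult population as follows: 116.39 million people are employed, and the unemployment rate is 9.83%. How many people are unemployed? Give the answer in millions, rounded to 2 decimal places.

Let U be the number unemployed. The labor force is E + U, and U/(E+U) = 0.0983.
So U = 0.0983 × 116.39 / (1 − 0.0983) = 11.4411 / 0.9017 ≈ 12.69 million.

About 12.69 million are unemployed.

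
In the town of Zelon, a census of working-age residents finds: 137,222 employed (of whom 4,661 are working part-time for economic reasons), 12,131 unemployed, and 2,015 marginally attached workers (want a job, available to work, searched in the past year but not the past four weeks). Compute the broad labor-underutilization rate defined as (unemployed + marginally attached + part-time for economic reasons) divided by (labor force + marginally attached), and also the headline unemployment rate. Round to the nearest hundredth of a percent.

Labor force = 137,222 + 12,131 = 149,353.
Numerator = 12,131 + 2,015 + 4,661 = 18,807.
Denominator = 149,353 + 2,015 = 151,368.
Broad rate = 18,807 / 151,368 = 12.42%.
Headline unemployment rate = 12,131 / 149,353 = 8.12%.

Broad underutilization rate ≈ 12.42%; headline unemployment rate ≈ 8.12%.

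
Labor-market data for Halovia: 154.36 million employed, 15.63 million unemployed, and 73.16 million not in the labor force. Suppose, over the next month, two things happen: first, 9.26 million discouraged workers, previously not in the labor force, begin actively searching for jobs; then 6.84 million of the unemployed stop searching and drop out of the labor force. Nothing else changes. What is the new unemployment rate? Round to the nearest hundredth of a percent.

Initially, labor force = 154.36 + 15.63 = 169.99 million, so u = 15.63/169.99 = 9.19%.
After the first change, unemployed and labor force both rise by 9.26 → E = 154.36, U = 24.89, labor force = 179.25 million.
After the second change, unemployed and labor force both fall by 6.84 → E = 154.36, U = 18.05, labor force = 172.41 million.
New unemployment rate = 18.05 / 172.41 = 10.47%.

New unemployment rate ≈ 10.47%.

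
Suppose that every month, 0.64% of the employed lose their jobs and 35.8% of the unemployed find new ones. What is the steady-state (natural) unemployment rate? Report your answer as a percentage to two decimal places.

At steady state the flows balance: s·E = f·U, so U/(E+U) = s/(s+f).
u* = 0.64 / (0.64 + 35.8) = 0.64 / 36.44 = 1.76%.

Steady-state unemployment rate ≈ 1.76%.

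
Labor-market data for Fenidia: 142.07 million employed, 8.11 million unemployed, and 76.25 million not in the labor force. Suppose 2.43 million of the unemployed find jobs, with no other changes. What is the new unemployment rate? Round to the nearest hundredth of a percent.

Initially, labor force = 142.07 + 8.11 = 150.18 million, so u = 8.11/150.18 = 5.40%.
After the change, unemployed falls and employed rises by 2.43; labor force unchanged → E = 144.50, U = 5.68, labor force = 150.18 million.
New unemployment rate = 5.68 / 150.18 = 3.78%.

New unemployment rate ≈ 3.78%.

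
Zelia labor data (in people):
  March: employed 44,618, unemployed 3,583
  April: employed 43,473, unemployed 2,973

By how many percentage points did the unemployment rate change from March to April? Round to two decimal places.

March: labor force = 44,618 + 3,583 = 48,201; u = 3,583/48,201 = 7.43%.
April: labor force = 43,473 + 2,973 = 46,446; u = 2,973/46,446 = 6.40%.
Change = 6.40% − 7.43% = −1.03 pp.

The unemployment rate changed by −1.03 percentage points.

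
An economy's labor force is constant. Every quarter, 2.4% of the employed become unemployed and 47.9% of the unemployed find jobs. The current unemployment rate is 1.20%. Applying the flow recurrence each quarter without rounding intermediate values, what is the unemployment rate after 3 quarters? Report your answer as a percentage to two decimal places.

Unemployment rate after three quarters ≈ 4.33%.

With a fixed labor force, u_{t+1} = u_t + s·(1−u_t) − f·u_t = u_t·(1−s−f) + s.
Here 1−s−f = 0.497 and s = 0.024.
u_1 = 0.012000 × 0.497 + 0.024 = 0.029964.
u_2 = 0.029964 × 0.497 + 0.024 = 0.038892.
u_3 = 0.038892 × 0.497 + 0.024 = 0.043329.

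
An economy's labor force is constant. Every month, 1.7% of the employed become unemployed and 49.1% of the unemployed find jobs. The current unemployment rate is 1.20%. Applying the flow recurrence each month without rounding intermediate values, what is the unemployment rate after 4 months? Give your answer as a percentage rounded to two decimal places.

Unemployment rate after four months ≈ 3.22%.

With a fixed labor force, u_{t+1} = u_t + s·(1−u_t) − f·u_t = u_t·(1−s−f) + s.
Here 1−s−f = 0.492 and s = 0.017.
u_1 = 0.012000 × 0.492 + 0.017 = 0.022904.
u_2 = 0.022904 × 0.492 + 0.017 = 0.028269.
u_3 = 0.028269 × 0.492 + 0.017 = 0.030908.
u_4 = 0.030908 × 0.492 + 0.017 = 0.032207.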